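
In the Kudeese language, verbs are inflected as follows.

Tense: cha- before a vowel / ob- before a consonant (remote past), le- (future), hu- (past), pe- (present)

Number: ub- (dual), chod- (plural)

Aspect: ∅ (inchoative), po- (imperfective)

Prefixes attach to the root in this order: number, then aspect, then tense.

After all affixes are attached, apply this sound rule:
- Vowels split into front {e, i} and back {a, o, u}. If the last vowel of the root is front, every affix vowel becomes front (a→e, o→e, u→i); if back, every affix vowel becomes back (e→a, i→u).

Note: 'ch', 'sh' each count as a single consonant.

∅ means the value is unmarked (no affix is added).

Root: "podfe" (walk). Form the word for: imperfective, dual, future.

Attach number dual ub- → ubpodfe.
Attach aspect imperfective po- → poubpodfe.
Attach tense future le- → lepoubpodfe.
Apply vowel harmony: lepoubpodfe → lepeibpodfe.

lepeibpodfe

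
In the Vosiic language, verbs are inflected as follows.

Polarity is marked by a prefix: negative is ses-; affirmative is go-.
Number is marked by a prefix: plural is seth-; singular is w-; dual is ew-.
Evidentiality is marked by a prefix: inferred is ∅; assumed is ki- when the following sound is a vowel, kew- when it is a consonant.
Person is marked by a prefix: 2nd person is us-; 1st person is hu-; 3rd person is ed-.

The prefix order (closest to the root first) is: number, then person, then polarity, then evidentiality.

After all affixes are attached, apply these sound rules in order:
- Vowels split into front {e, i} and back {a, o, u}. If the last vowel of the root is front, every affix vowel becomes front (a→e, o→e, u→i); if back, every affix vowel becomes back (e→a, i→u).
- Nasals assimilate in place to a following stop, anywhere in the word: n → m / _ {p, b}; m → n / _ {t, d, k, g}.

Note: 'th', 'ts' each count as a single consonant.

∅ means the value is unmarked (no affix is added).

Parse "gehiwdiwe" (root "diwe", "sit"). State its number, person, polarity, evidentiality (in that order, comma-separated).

singular, 1st person, affirmative, inferred

Segment: go-hu-w-diwe.
number: w- → singular.
person: hu- → 1st person.
polarity: go- → affirmative.
evidentiality: ∅ → inferred.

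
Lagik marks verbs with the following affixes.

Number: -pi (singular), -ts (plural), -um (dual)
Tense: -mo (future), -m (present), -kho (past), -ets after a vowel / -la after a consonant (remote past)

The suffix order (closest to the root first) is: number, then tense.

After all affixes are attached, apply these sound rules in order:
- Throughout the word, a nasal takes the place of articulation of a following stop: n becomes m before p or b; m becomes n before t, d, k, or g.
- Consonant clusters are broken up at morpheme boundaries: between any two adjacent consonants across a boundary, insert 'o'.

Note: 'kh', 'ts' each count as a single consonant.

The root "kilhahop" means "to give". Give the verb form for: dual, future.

Attach number dual -um → kilhahopum.
Attach tense future -mo → kilhahopummo.
Nasal assimilation: no change.
Apply epenthesis: kilhahopummo → kilhahopumomo.

kilhahopumomo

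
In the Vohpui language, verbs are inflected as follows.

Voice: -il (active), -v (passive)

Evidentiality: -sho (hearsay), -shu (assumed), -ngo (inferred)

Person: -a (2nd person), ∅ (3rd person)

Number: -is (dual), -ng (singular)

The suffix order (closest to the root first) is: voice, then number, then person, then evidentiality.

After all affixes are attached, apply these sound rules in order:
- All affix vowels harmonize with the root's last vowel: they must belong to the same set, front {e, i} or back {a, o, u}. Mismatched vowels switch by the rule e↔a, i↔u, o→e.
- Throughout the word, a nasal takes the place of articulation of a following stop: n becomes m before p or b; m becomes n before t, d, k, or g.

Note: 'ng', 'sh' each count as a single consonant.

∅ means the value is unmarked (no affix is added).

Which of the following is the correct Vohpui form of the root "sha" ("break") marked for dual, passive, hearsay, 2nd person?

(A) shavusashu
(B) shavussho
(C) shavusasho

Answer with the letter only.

Attach voice passive -v → shav.
Attach number dual -is → shavis.
Attach person 2nd person -a → shavisa.
Attach evidentiality hearsay -sho → shavisasho.
Apply vowel harmony: shavisasho → shavusasho.
Nasal assimilation: no change.
So the correct form is shavusasho, option (C).
(A) shavusashu is wrong: it uses assumed instead of hearsay for evidentiality.
(B) shavussho is wrong: it uses 3rd person instead of 2nd person for person.

C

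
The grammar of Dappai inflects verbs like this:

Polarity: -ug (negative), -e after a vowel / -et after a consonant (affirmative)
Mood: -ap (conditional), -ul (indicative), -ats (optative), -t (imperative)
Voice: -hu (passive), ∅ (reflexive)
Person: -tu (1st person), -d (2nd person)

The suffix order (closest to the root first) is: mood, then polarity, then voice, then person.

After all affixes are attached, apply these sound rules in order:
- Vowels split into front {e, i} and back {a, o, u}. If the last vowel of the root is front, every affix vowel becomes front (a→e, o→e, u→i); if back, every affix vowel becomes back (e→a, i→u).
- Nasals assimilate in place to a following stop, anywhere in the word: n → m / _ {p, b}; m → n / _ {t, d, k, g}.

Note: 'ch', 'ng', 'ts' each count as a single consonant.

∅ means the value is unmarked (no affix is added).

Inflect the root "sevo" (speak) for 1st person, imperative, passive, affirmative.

Attach mood imperative -t → sevot.
Attach polarity affirmative -et (after consonant 't') → sevotet.
Attach voice passive -hu → sevotethu.
Attach person 1st person -tu → sevotethutu.
Apply vowel harmony: sevotethutu → sevotathutu.
Nasal assimilation: no change.

sevotathutu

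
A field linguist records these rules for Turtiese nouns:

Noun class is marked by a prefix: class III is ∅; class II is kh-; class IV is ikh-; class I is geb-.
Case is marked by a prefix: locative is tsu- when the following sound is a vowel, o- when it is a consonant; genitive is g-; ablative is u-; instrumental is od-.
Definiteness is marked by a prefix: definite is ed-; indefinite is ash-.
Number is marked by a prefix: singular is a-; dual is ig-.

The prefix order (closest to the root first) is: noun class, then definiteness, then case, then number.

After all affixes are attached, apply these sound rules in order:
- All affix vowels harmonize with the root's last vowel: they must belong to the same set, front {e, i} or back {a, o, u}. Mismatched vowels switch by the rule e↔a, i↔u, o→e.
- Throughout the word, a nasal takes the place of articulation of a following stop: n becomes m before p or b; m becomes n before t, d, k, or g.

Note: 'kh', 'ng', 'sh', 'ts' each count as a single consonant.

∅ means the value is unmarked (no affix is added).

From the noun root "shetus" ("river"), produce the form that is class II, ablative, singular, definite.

Attach noun class class II kh- → khshetus.
Attach definiteness definite ed- → edkhshetus.
Attach case ablative u- → uedkhshetus.
Attach number singular a- → auedkhshetus.
Apply vowel harmony: auedkhshetus → auadkhshetus.
Nasal assimilation: no change.

auadkhshetus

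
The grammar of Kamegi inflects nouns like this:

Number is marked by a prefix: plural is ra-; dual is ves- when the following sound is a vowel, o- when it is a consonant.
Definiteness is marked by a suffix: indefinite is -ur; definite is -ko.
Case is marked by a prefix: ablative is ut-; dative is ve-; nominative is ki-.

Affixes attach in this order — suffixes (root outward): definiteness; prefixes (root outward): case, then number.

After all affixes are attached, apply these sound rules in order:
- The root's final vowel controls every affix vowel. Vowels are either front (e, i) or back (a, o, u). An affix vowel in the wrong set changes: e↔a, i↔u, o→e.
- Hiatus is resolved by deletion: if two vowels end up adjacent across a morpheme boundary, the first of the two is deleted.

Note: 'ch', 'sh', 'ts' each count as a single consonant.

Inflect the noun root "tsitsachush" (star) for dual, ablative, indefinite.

Attach case ablative ut- → uttsitsachush.
Attach definiteness indefinite -ur → uttsitsachushur.
Attach number dual ves- (before vowel 'u') → vesuttsitsachushur.
Apply vowel harmony: vesuttsitsachushur → vasuttsitsachushur.
Vowel deletion: no change.

vasuttsitsachushur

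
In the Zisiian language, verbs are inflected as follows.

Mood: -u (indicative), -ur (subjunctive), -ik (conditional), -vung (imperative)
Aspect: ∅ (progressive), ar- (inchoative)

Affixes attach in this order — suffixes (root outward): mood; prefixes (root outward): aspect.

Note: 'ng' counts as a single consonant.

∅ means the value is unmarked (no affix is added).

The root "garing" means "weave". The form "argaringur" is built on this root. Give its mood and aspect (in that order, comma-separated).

subjunctive, inchoative

Segment: ar-garing-ur.
mood: -ur → subjunctive.
aspect: ar- → inchoative.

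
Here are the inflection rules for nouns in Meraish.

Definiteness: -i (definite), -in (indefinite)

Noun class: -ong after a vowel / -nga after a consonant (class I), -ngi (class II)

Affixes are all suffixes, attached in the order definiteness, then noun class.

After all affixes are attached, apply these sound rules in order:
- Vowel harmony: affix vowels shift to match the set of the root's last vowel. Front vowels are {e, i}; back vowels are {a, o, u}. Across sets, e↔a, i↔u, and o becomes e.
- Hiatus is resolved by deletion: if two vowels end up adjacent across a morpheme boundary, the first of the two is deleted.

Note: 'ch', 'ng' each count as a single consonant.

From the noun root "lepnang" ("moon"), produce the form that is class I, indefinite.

Attach definiteness indefinite -in → lepnangin.
Attach noun class class I -nga (after consonant 'n') → lepnanginnga.
Apply vowel harmony: lepnanginnga → lepnangunnga.
Vowel deletion: no change.

lepnangunnga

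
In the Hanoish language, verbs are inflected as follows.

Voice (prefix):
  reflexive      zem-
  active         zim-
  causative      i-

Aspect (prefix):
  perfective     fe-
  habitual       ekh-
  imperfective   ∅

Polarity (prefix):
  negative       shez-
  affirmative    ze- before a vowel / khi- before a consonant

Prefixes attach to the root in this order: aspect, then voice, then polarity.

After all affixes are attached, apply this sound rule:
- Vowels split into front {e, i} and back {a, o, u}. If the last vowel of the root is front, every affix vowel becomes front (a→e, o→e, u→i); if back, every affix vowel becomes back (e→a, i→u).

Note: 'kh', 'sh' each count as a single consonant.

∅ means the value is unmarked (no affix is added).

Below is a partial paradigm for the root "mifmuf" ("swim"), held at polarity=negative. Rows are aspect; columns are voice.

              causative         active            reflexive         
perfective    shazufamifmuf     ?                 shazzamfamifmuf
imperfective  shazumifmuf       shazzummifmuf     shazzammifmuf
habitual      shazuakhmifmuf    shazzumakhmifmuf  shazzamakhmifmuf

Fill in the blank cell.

shazzumfamifmuf

Attach aspect perfective fe- → femifmuf.
Attach voice active zim- → zimfemifmuf.
Attach polarity negative shez- → shezzimfemifmuf.
Apply vowel harmony: shezzimfemifmuf → shazzumfamifmuf.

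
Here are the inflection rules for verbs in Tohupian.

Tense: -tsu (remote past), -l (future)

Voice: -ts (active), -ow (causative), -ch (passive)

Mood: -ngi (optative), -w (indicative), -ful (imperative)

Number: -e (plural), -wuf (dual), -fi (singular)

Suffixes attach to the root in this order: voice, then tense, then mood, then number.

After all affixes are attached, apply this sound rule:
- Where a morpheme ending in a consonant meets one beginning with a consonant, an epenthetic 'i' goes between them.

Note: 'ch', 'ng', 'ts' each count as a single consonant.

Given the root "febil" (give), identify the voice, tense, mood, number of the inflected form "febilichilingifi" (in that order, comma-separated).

passive, future, optative, singular

Segment: febil-ch-l-ngi-fi.
voice: -ch → passive.
tense: -l → future.
mood: -ngi → optative.
number: -fi → singular.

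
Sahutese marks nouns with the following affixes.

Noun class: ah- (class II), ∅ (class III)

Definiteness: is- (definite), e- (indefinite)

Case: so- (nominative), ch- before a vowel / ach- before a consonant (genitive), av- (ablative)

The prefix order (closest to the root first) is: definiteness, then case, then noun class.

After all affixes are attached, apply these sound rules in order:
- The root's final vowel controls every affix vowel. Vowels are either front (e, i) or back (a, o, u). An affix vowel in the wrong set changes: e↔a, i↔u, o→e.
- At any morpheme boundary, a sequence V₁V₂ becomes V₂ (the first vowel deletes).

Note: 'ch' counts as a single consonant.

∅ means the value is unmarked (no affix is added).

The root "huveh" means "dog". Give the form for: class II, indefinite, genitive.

ehchehuveh

Attach definiteness indefinite e- → ehuveh.
Attach case genitive ch- (before vowel 'e') → chehuveh.
Attach noun class class II ah- → ahchehuveh.
Apply vowel harmony: ahchehuveh → ehchehuveh.
Vowel deletion: no change.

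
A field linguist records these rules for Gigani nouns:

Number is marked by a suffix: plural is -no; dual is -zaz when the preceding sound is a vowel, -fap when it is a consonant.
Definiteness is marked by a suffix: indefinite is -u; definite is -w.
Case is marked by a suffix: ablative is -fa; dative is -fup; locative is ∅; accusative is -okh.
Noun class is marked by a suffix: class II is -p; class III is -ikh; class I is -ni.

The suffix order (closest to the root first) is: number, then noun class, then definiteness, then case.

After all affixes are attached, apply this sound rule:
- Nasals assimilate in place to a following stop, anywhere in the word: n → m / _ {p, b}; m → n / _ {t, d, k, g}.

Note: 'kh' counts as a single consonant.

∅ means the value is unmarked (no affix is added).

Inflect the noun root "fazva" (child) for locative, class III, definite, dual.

Attach number dual -zaz (after vowel 'a') → fazvazaz.
Attach noun class class III -ikh → fazvazazikh.
Attach definiteness definite -w → fazvazazikhw.
case = locative: zero marking, form stays fazvazazikhw.
Nasal assimilation: no change.

fazvazazikhw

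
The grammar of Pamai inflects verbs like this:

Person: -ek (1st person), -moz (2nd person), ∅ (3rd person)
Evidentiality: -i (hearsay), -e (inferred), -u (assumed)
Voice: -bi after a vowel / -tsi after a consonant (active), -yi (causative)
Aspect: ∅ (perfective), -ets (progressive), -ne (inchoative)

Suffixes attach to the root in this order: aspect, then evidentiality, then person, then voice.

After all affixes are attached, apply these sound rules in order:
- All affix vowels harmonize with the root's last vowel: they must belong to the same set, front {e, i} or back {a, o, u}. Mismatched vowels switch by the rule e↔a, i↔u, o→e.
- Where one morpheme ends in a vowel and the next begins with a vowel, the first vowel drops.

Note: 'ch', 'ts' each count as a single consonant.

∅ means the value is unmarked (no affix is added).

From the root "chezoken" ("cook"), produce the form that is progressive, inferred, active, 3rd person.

Attach aspect progressive -ets → chezokenets.
Attach evidentiality inferred -e → chezokenetse.
person = 3rd person: zero marking, form stays chezokenetse.
Attach voice active -bi (after vowel 'e') → chezokenetsebi.
Vowel harmony: no change.
Vowel deletion: no change.

chezokenetsebi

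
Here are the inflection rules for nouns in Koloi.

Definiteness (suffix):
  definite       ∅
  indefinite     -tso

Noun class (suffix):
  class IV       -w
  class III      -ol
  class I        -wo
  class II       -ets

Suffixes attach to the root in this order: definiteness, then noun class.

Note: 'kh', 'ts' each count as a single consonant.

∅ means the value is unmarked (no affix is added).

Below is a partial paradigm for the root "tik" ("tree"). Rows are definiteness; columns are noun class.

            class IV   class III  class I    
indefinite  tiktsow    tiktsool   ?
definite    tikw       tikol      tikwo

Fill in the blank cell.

tiktsowo

Attach definiteness indefinite -tso → tiktso.
Attach noun class class I -wo → tiktsowo.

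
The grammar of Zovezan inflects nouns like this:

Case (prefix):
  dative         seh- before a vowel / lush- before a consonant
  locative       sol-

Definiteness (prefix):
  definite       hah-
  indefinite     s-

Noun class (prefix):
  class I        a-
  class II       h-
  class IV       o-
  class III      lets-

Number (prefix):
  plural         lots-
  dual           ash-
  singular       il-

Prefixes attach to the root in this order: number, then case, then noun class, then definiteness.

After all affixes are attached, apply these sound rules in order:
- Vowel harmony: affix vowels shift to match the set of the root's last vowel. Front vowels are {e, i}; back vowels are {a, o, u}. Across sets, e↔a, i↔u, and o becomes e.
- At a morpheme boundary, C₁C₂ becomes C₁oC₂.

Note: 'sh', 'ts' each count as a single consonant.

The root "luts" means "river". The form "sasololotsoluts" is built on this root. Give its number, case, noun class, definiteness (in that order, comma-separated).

Segment: s-a-sol-lots-luts.
number: lots- → plural.
case: sol- → locative.
noun class: a- → class I.
definiteness: s- → indefinite.

plural, locative, class I, indefinite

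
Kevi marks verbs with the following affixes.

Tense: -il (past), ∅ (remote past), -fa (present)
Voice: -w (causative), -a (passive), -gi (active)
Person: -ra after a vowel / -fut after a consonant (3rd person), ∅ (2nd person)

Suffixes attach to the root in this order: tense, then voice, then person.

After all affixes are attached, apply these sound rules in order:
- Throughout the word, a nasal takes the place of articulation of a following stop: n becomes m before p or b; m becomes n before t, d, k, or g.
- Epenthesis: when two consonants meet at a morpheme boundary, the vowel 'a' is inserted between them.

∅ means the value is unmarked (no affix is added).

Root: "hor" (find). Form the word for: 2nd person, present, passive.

Attach tense present -fa → horfa.
Attach voice passive -a → horfaa.
person = 2nd person: zero marking, form stays horfaa.
Nasal assimilation: no change.
Apply epenthesis: horfaa → horafaa.

horafaa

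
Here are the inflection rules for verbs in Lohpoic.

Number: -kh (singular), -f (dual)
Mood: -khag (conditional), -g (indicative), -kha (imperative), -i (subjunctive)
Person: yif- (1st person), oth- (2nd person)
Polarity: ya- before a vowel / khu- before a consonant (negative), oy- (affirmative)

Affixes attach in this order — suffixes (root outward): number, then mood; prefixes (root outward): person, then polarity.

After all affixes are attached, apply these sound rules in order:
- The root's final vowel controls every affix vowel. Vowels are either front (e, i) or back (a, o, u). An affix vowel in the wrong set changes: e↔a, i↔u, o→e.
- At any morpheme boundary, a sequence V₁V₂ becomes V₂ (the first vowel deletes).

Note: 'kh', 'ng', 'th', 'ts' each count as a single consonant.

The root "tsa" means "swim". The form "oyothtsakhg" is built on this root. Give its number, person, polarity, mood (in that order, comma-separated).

Segment: oy-oth-tsa-kh-g.
number: -kh → singular.
person: oth- → 2nd person.
polarity: oy- → affirmative.
mood: -g → indicative.

singular, 2nd person, affirmative, indicative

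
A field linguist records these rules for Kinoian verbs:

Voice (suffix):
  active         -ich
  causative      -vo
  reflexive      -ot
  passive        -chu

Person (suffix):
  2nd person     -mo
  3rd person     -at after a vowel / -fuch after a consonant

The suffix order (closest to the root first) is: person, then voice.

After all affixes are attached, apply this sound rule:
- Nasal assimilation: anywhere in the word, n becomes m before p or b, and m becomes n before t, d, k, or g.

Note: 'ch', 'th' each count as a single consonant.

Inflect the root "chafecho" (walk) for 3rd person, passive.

Attach person 3rd person -at (after vowel 'o') → chafechoat.
Attach voice passive -chu → chafechoatchu.
Nasal assimilation: no change.

chafechoatchu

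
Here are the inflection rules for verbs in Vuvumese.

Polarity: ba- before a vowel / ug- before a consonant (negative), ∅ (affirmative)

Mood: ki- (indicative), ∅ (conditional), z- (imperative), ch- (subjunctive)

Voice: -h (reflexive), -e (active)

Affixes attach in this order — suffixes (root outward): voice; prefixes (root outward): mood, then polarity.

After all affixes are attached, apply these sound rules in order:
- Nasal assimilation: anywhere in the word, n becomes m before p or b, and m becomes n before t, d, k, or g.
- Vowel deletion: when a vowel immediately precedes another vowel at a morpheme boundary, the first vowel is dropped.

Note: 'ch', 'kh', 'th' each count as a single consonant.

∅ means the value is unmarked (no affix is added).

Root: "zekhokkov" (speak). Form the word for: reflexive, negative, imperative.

Attach mood imperative z- → zzekhokkov.
Attach polarity negative ug- (before consonant 'z') → ugzzekhokkov.
Attach voice reflexive -h → ugzzekhokkovh.
Nasal assimilation: no change.
Vowel deletion: no change.

ugzzekhokkovh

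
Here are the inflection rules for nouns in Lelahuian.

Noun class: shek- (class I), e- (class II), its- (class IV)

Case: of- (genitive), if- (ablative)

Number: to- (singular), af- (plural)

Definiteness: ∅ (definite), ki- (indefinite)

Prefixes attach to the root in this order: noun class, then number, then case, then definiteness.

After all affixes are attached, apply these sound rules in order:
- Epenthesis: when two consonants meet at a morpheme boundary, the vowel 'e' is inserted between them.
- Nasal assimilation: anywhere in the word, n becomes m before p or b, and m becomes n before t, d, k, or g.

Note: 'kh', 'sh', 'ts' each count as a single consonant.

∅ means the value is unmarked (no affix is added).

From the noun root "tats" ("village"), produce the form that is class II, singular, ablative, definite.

ifetoetats

Attach noun class class II e- → etats.
Attach number singular to- → toetats.
Attach case ablative if- → iftoetats.
definiteness = definite: zero marking, form stays iftoetats.
Apply epenthesis: iftoetats → ifetoetats.
Nasal assimilation: no change.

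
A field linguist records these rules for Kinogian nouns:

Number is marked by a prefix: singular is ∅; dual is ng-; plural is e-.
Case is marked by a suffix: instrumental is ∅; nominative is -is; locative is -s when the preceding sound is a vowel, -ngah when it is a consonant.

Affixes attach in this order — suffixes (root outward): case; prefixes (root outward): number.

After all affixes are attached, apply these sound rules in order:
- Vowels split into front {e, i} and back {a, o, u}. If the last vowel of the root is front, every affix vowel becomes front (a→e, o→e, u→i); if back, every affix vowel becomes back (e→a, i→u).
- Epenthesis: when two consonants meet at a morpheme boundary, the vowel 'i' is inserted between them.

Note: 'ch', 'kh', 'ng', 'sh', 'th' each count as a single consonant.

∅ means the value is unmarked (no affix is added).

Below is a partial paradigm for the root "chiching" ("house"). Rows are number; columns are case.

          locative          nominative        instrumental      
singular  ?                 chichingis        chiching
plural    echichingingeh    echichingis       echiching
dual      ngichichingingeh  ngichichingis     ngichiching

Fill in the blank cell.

chichingingeh

Attach case locative -ngah (after consonant 'ng') → chichingngah.
number = singular: zero marking, form stays chichingngah.
Apply vowel harmony: chichingngah → chichingngeh.
Apply epenthesis: chichingngeh → chichingingeh.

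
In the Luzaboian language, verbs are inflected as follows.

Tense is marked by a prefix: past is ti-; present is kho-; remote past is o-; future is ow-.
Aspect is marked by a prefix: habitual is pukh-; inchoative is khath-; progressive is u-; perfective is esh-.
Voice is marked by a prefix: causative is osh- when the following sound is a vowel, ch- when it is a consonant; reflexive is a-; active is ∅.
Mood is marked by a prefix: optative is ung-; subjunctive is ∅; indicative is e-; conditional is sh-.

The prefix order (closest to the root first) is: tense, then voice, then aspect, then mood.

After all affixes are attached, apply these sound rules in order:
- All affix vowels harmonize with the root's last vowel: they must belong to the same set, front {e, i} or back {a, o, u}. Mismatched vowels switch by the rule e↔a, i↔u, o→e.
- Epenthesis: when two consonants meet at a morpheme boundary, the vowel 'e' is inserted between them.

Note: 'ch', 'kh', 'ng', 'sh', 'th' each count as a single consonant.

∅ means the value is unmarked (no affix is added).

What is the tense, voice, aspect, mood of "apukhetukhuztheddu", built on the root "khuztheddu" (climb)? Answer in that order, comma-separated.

past, active, habitual, indicative

Segment: e-pukh-ti-khuztheddu.
tense: ti- → past.
voice: ∅ → active.
aspect: pukh- → habitual.
mood: e- → indicative.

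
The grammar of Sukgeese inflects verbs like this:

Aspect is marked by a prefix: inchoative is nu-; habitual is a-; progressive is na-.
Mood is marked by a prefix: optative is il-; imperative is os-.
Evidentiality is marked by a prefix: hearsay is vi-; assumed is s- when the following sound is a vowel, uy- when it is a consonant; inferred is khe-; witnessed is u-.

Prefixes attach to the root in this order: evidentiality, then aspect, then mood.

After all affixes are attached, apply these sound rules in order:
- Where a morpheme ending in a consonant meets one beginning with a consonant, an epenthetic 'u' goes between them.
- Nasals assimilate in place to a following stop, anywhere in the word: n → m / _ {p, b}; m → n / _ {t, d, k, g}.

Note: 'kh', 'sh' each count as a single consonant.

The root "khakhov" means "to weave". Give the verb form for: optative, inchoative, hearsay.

ilunuvikhakhov

Attach evidentiality hearsay vi- → vikhakhov.
Attach aspect inchoative nu- → nuvikhakhov.
Attach mood optative il- → ilnuvikhakhov.
Apply epenthesis: ilnuvikhakhov → ilunuvikhakhov.
Nasal assimilation: no change.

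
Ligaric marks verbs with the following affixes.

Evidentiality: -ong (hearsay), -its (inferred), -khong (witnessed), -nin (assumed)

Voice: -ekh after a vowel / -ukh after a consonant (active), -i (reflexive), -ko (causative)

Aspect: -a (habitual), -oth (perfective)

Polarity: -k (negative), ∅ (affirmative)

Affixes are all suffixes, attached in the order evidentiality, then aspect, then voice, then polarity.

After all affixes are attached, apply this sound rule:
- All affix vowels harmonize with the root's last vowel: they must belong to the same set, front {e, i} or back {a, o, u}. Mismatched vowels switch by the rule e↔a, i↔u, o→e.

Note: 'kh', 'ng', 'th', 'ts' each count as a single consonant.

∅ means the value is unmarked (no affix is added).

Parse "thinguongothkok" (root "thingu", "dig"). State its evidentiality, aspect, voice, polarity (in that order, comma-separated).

Segment: thingu-ong-oth-ko-k.
evidentiality: -ong → hearsay.
aspect: -oth → perfective.
voice: -ko → causative.
polarity: -k → negative.

hearsay, perfective, causative, negative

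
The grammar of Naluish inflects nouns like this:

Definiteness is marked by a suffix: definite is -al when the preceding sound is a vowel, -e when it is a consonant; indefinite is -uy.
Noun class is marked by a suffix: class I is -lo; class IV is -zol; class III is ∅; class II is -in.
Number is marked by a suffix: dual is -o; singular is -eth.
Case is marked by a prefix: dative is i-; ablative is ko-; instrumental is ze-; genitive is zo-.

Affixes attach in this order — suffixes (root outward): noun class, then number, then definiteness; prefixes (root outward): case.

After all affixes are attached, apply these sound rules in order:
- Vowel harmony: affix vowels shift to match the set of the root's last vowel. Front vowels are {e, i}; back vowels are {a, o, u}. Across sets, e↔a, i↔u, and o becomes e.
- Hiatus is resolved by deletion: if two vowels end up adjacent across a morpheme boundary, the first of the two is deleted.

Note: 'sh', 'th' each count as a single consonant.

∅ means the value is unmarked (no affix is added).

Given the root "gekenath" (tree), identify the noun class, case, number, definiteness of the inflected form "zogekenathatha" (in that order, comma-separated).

Segment: zo-gekenath-eth-e.
noun class: ∅ → class III.
case: zo- → genitive.
number: -eth → singular.
definiteness: -al/e → definite.

class III, genitive, singular, definite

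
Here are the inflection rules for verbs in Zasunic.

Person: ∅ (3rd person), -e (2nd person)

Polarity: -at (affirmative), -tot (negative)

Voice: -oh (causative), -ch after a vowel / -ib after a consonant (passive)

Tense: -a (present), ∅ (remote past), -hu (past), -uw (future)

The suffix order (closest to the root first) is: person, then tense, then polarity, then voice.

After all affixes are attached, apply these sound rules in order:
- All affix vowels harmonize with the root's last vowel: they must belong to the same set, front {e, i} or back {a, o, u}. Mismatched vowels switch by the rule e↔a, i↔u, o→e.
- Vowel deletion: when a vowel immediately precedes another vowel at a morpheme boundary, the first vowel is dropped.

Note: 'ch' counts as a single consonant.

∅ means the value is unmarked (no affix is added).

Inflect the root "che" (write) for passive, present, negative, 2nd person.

chetetib

Attach person 2nd person -e → chee.
Attach tense present -a → cheea.
Attach polarity negative -tot → cheeatot.
Attach voice passive -ib (after consonant 't') → cheeatotib.
Apply vowel harmony: cheeatotib → cheeetetib.
Apply vowel deletion: cheeetetib → chetetib.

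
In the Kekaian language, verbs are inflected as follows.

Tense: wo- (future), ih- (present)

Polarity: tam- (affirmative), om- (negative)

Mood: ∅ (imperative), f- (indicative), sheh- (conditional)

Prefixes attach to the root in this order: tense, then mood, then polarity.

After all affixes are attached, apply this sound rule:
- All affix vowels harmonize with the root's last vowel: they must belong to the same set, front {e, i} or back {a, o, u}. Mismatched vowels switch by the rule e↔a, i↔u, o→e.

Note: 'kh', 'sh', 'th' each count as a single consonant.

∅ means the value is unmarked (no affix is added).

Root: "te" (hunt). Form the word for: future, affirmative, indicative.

temfwete

Attach tense future wo- → wote.
Attach mood indicative f- → fwote.
Attach polarity affirmative tam- → tamfwote.
Apply vowel harmony: tamfwote → temfwete.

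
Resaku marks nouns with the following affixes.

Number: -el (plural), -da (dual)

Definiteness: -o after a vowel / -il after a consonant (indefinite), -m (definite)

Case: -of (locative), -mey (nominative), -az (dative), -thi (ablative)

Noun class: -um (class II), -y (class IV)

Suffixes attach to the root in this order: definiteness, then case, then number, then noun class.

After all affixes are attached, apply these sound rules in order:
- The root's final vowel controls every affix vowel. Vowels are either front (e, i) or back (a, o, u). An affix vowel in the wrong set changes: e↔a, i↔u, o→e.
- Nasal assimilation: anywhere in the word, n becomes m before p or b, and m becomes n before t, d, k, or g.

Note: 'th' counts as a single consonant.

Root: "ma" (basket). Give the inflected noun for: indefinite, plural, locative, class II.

Attach definiteness indefinite -o (after vowel 'a') → mao.
Attach case locative -of → maoof.
Attach number plural -el → maoofel.
Attach noun class class II -um → maoofelum.
Apply vowel harmony: maoofelum → maoofalum.
Nasal assimilation: no change.

maoofalum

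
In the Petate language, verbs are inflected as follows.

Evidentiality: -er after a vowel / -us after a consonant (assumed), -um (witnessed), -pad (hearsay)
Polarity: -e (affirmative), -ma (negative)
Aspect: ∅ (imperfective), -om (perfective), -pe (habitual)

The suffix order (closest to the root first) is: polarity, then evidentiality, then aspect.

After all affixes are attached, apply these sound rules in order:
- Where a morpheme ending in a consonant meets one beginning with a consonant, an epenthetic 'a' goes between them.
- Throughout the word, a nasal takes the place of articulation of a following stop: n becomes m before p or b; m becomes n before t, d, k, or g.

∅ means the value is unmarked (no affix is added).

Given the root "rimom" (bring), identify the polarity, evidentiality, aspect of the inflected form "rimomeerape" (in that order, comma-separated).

Segment: rimom-e-er-pe.
polarity: -e → affirmative.
evidentiality: -er/us → assumed.
aspect: -pe → habitual.

affirmative, assumed, habitual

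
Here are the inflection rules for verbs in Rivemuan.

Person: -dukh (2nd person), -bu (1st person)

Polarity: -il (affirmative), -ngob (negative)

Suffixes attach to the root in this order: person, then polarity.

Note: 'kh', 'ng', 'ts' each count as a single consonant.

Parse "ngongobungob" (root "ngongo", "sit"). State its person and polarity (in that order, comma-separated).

1st person, negative

Segment: ngongo-bu-ngob.
person: -bu → 1st person.
polarity: -ngob → negative.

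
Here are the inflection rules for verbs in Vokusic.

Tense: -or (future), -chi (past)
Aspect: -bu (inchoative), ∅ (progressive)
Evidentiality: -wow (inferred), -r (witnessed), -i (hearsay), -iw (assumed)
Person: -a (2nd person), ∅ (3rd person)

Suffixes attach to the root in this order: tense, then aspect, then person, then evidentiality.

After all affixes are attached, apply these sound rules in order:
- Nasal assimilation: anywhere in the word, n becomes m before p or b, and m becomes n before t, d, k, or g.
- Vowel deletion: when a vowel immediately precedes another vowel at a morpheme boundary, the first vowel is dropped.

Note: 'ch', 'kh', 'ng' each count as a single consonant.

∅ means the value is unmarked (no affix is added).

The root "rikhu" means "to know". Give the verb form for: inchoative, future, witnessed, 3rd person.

rikhorbur

Attach tense future -or → rikhuor.
Attach aspect inchoative -bu → rikhuorbu.
person = 3rd person: zero marking, form stays rikhuorbu.
Attach evidentiality witnessed -r → rikhuorbur.
Nasal assimilation: no change.
Apply vowel deletion: rikhuorbur → rikhorbur.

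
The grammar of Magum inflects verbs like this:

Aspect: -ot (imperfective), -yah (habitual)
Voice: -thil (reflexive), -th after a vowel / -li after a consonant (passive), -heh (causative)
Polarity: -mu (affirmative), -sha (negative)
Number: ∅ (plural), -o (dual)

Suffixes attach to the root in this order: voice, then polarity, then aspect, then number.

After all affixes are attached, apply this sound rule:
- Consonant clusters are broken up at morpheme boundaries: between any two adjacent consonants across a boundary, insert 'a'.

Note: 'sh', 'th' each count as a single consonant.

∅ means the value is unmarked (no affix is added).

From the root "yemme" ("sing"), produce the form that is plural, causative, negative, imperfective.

Attach voice causative -heh → yemmeheh.
Attach polarity negative -sha → yemmehehsha.
Attach aspect imperfective -ot → yemmehehshaot.
number = plural: zero marking, form stays yemmehehshaot.
Apply epenthesis: yemmehehshaot → yemmehehashaot.

yemmehehashaot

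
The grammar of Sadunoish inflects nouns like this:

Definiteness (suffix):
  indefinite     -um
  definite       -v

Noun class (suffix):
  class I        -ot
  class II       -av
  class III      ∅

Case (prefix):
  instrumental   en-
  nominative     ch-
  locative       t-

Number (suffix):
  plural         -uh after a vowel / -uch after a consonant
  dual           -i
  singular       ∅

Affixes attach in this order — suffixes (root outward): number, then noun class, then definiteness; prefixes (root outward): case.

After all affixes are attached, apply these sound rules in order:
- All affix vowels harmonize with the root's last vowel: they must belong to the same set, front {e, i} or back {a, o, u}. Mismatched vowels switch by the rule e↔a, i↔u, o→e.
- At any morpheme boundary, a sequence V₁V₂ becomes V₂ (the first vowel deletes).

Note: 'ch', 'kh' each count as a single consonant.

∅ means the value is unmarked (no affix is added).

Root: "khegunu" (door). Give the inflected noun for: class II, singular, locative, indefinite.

tkhegunavum

Attach case locative t- → tkhegunu.
number = singular: zero marking, form stays tkhegunu.
Attach noun class class II -av → tkhegunuav.
Attach definiteness indefinite -um → tkhegunuavum.
Vowel harmony: no change.
Apply vowel deletion: tkhegunuavum → tkhegunavum.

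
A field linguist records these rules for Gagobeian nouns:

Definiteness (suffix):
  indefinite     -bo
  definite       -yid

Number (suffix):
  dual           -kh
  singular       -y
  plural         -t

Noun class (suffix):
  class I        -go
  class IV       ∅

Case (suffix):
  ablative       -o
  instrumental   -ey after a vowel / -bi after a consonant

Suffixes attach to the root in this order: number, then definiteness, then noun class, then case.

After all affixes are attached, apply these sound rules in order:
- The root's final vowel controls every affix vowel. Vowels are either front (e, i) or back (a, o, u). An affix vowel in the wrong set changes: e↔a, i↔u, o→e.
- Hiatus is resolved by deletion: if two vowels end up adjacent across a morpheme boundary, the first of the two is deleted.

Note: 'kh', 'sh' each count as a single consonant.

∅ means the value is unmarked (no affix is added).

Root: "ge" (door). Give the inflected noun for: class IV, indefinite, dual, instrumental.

Attach number dual -kh → gekh.
Attach definiteness indefinite -bo → gekhbo.
noun class = class IV: zero marking, form stays gekhbo.
Attach case instrumental -ey (after vowel 'o') → gekhboey.
Apply vowel harmony: gekhboey → gekhbeey.
Apply vowel deletion: gekhbeey → gekhbey.

gekhbey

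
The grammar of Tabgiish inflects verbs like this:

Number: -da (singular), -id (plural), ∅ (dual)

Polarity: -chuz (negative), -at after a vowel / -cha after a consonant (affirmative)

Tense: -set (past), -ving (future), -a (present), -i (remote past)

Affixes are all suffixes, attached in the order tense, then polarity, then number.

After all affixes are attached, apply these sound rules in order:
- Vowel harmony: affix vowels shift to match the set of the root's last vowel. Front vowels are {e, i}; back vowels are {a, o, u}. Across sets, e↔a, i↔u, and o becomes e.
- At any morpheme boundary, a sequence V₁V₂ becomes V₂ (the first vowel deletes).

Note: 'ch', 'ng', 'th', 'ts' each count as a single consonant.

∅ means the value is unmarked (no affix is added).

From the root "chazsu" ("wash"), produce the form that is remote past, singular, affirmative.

chazsatda

Attach tense remote past -i → chazsui.
Attach polarity affirmative -at (after vowel 'i') → chazsuiat.
Attach number singular -da → chazsuiatda.
Apply vowel harmony: chazsuiatda → chazsuuatda.
Apply vowel deletion: chazsuuatda → chazsatda.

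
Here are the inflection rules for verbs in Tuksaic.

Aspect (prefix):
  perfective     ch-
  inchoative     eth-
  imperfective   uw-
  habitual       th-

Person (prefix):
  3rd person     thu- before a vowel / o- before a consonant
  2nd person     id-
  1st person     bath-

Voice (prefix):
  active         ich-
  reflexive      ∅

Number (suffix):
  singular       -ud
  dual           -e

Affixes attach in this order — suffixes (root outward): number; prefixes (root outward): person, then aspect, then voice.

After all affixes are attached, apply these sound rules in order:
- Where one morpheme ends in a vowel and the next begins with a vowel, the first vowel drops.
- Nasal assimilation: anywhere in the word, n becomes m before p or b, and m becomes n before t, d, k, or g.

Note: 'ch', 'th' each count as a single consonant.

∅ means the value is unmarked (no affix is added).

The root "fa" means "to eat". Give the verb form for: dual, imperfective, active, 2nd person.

Attach person 2nd person id- → idfa.
Attach aspect imperfective uw- → uwidfa.
Attach voice active ich- → ichuwidfa.
Attach number dual -e → ichuwidfae.
Apply vowel deletion: ichuwidfae → ichuwidfe.
Nasal assimilation: no change.

ichuwidfe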